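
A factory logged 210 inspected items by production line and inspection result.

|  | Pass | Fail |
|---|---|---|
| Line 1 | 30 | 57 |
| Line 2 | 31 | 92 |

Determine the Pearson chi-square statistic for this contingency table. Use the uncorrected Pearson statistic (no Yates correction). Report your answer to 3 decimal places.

Row totals: 87, 123. Column totals: 61, 149. Grand total N = 210.
Expected counts (row total × column total / N):
  Line 1, Pass: 87×61/210 = 25.2714
  Line 1, Fail: 87×149/210 = 61.7286
  Line 2, Pass: 123×61/210 = 35.7286
  Line 2, Fail: 123×149/210 = 87.2714
Contributions (O − E)²/E:
  (30 − 25.2714)²/25.2714 = 0.8848
  (57 − 61.7286)²/61.7286 = 0.3622
  (31 − 35.7286)²/35.7286 = 0.6258
  (92 − 87.2714)²/87.2714 = 0.2562
χ² = 0.8848 + 0.3622 + 0.6258 + 0.2562 = 2.129

2.129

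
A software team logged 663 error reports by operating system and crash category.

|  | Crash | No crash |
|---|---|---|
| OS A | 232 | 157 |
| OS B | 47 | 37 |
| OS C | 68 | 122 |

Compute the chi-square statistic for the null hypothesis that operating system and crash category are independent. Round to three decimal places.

29.613

Row totals: 389, 84, 190. Column totals: 347, 316. Grand total N = 663.
Expected counts (row total × column total / N):
  OS A, Crash: 389×347/663 = 203.5943
  OS A, No crash: 389×316/663 = 185.4057
  OS B, Crash: 84×347/663 = 43.9638
  OS B, No crash: 84×316/663 = 40.0362
  OS C, Crash: 190×347/663 = 99.4419
  OS C, No crash: 190×316/663 = 90.5581
Contributions (O − E)²/E:
  (232 − 203.5943)²/203.5943 = 3.9632
  (157 − 185.4057)²/185.4057 = 4.3520
  (47 − 43.9638)²/43.9638 = 0.2097
  (37 − 40.0362)²/40.0362 = 0.2303
  (68 − 99.4419)²/99.4419 = 9.9414
  (122 − 90.5581)²/90.5581 = 10.9167
χ² = 3.9632 + 4.3520 + 0.2097 + 0.2303 + 9.9414 + 10.9167 = 29.613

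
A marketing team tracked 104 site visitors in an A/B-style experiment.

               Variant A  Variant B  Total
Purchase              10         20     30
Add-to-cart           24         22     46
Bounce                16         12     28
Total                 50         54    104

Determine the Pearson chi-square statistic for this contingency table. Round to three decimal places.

3.844

Grand total N = 104.
Expected counts (row total × column total / N):
  Purchase, Variant A: 30×50/104 = 14.4231
  Purchase, Variant B: 30×54/104 = 15.5769
  Add-to-cart, Variant A: 46×50/104 = 22.1154
  Add-to-cart, Variant B: 46×54/104 = 23.8846
  Bounce, Variant A: 28×50/104 = 13.4615
  Bounce, Variant B: 28×54/104 = 14.5385
Contributions (O − E)²/E:
  (10 − 14.4231)²/14.4231 = 1.3564
  (20 − 15.5769)²/15.5769 = 1.2560
  (24 − 22.1154)²/22.1154 = 0.1606
  (22 − 23.8846)²/23.8846 = 0.1487
  (16 − 13.4615)²/13.4615 = 0.4787
  (12 − 14.5385)²/14.5385 = 0.4432
χ² = 1.3564 + 1.2560 + 0.1606 + 0.1487 + 0.4787 + 0.4432 = 3.844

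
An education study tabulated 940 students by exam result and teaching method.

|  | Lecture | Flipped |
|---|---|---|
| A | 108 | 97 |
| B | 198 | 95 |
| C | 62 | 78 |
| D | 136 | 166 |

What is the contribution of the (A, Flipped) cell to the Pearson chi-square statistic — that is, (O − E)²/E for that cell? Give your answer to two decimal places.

Row total (A) = 205; column total (Flipped) = 436; N = 940.
Expected count E = 205 × 436 / 940 = 95.085.
Contribution = (O − E)²/E = (97 − 95.085)² / 95.085 = 0.04.

0.04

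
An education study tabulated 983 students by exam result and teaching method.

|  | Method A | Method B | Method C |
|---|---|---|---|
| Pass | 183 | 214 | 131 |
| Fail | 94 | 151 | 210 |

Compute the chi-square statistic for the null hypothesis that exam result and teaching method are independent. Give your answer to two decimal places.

52.64

Row totals: 528, 455. Column totals: 277, 365, 341. Grand total N = 983.
Expected counts (row total × column total / N):
  Pass, Method A: 528×277/983 = 148.7854
  Pass, Method B: 528×365/983 = 196.0529
  Pass, Method C: 528×341/983 = 183.1617
  Fail, Method A: 455×277/983 = 128.2146
  Fail, Method B: 455×365/983 = 168.9471
  Fail, Method C: 455×341/983 = 157.8383
Contributions (O − E)²/E:
  (183 − 148.7854)²/148.7854 = 7.8680
  (214 − 196.0529)²/196.0529 = 1.6429
  (131 − 183.1617)²/183.1617 = 14.8549
  (94 − 128.2146)²/128.2146 = 9.1303
  (151 − 168.9471)²/168.9471 = 1.9065
  (210 − 157.8383)²/157.8383 = 17.2382
χ² = 7.8680 + 1.6429 + 14.8549 + 9.1303 + 1.9065 + 17.2382 = 52.64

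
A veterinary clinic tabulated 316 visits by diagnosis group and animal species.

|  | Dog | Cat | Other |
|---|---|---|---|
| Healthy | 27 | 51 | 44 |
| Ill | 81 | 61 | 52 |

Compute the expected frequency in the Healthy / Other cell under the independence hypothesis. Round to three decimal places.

37.063

Row total (Healthy) = 122; column total (Other) = 96; grand total N = 316.
Expected count = (row total × column total) / N = 122 × 96 / 316 = 37.063.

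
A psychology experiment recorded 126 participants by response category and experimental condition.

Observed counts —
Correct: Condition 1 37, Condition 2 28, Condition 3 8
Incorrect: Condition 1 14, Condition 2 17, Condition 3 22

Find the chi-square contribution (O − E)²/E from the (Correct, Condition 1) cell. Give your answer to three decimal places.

1.880

Row total (Correct) = 73; column total (Condition 1) = 51; N = 126.
Expected count E = 73 × 51 / 126 = 29.54762.
Contribution = (O − E)²/E = (37 − 29.54762)² / 29.54762 = 1.880.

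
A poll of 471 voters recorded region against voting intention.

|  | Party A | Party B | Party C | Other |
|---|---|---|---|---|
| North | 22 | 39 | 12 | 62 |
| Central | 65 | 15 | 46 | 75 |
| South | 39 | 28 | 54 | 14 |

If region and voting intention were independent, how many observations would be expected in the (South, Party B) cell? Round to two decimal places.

23.50

Row total (South) = 135; column total (Party B) = 82; grand total N = 471.
Expected count = (row total × column total) / N = 135 × 82 / 471 = 23.50.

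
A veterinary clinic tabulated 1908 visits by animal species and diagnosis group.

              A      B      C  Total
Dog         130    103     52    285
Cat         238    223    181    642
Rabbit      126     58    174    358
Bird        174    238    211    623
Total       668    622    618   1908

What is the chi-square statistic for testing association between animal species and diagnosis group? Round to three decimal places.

Grand total N = 1908.
Expected counts (row total × column total / N):
  Dog, A: 285×668/1908 = 99.77987
  Dog, B: 285×622/1908 = 92.90881
  Dog, C: 285×618/1908 = 92.31132
  Cat, A: 642×668/1908 = 224.76730
  Cat, B: 642×622/1908 = 209.28931
  Cat, C: 642×618/1908 = 207.94340
  Rabbit, A: 358×668/1908 = 125.33753
  Rabbit, B: 358×622/1908 = 116.70650
  Rabbit, C: 358×618/1908 = 115.95597
  Bird, A: 623×668/1908 = 218.11530
  Bird, B: 623×622/1908 = 203.09539
  Bird, C: 623×618/1908 = 201.78931
Contributions (O − E)²/E:
  (130 − 99.77987)²/99.77987 = 9.1527
  (103 − 92.90881)²/92.90881 = 1.0960
  (52 − 92.31132)²/92.31132 = 17.6035
  (238 − 224.76730)²/224.76730 = 0.7790
  (223 − 209.28931)²/209.28931 = 0.8982
  (181 − 207.94340)²/207.94340 = 3.4911
  (126 − 125.33753)²/125.33753 = 0.0035
  (58 − 116.70650)²/116.70650 = 29.5309
  (174 − 115.95597)²/115.95597 = 29.0551
  (174 − 218.11530)²/218.11530 = 8.9226
  (238 − 203.09539)²/203.09539 = 5.9988
  (211 − 201.78931)²/201.78931 = 0.4204
χ² = 9.1527 + 1.0960 + 17.6035 + 0.7790 + 0.8982 + 3.4911 + 0.0035 + 29.5309 + 29.0551 + 8.9226 + 5.9988 + 0.4204 = 106.952

106.952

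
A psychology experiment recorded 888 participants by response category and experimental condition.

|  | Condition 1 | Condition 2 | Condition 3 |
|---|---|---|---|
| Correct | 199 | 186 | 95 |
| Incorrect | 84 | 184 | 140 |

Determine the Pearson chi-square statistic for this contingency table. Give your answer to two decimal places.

49.85

Row totals: 480, 408. Column totals: 283, 370, 235. Grand total N = 888.
Expected counts (row total × column total / N):
  Correct, Condition 1: 480×283/888 = 152.973
  Correct, Condition 2: 480×370/888 = 200.000
  Correct, Condition 3: 480×235/888 = 127.027
  Incorrect, Condition 1: 408×283/888 = 130.027
  Incorrect, Condition 2: 408×370/888 = 170.000
  Incorrect, Condition 3: 408×235/888 = 107.973
Contributions (O − E)²/E:
  (199 − 152.973)²/152.973 = 13.8487
  (186 − 200.000)²/200.000 = 0.9800
  (95 − 127.027)²/127.027 = 8.0749
  (84 − 130.027)²/130.027 = 16.2927
  (184 − 170.000)²/170.000 = 1.1529
  (140 − 107.973)²/107.973 = 9.4999
χ² = 13.8487 + 0.9800 + 8.0749 + 16.2927 + 1.1529 + 9.4999 = 49.85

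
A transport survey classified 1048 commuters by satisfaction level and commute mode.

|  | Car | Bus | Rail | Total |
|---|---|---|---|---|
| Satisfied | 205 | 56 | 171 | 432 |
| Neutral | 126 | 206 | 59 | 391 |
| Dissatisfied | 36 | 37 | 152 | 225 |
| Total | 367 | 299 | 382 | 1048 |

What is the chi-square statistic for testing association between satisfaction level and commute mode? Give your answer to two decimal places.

281.20

Grand total N = 1048.
Expected counts (row total × column total / N):
  Satisfied, Car: 432×367/1048 = 151.282
  Satisfied, Bus: 432×299/1048 = 123.252
  Satisfied, Rail: 432×382/1048 = 157.466
  Neutral, Car: 391×367/1048 = 136.925
  Neutral, Bus: 391×299/1048 = 111.554
  Neutral, Rail: 391×382/1048 = 142.521
  Dissatisfied, Car: 225×367/1048 = 78.793
  Dissatisfied, Bus: 225×299/1048 = 64.194
  Dissatisfied, Rail: 225×382/1048 = 82.013
Contributions (O − E)²/E:
  (205 − 151.282)²/151.282 = 19.0745
  (56 − 123.252)²/123.252 = 36.6958
  (171 − 157.466)²/157.466 = 1.1632
  (126 − 136.925)²/136.925 = 0.8717
  (206 − 111.554)²/111.554 = 79.9617
  (59 − 142.521)²/142.521 = 48.9455
  (36 − 78.793)²/78.793 = 23.2412
  (37 − 64.194)²/64.194 = 11.5200
  (152 − 82.013)²/82.013 = 59.7244
χ² = 19.0745 + 36.6958 + 1.1632 + 0.8717 + 79.9617 + 48.9455 + 23.2412 + 11.5200 + 59.7244 = 281.20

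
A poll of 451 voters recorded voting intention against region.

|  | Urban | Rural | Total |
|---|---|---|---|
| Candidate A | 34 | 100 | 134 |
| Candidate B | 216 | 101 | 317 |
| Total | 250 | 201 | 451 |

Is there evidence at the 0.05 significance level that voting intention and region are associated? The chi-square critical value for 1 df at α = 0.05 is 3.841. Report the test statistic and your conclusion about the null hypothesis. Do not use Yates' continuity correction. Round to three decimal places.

Grand total N = 451.
Expected counts (row total × column total / N):
  Candidate A, Urban: 134×250/451 = 74.2794
  Candidate A, Rural: 134×201/451 = 59.7206
  Candidate B, Urban: 317×250/451 = 175.7206
  Candidate B, Rural: 317×201/451 = 141.2794
Contributions (O − E)²/E:
  (34 − 74.2794)²/74.2794 = 21.8423
  (100 − 59.7206)²/59.7206 = 27.1670
  (216 − 175.7206)²/175.7206 = 9.2330
  (101 − 141.2794)²/141.2794 = 11.4838
χ² = 21.8423 + 27.1670 + 9.2330 + 11.4838 = 69.726
df = (2−1)(2−1) = 1. Since 69.726 > 3.841, reject the null hypothesis of independence at α = 0.05.

69.726; reject H₀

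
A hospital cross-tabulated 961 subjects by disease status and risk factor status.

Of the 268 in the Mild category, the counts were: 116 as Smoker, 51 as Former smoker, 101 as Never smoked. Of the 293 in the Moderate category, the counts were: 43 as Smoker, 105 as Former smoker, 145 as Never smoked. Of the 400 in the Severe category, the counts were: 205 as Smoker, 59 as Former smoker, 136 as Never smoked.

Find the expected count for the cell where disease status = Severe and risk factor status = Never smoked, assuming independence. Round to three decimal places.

Row total (Severe) = 400; column total (Never smoked) = 382; grand total N = 961.
Expected count = (row total × column total) / N = 400 × 382 / 961 = 159.001.

159.001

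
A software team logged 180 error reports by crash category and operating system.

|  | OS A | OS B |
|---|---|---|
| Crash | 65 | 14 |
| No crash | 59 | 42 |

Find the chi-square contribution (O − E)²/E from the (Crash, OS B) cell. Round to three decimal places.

4.552

Row total (Crash) = 79; column total (OS B) = 56; N = 180.
Expected count E = 79 × 56 / 180 = 24.57778.
Contribution = (O − E)²/E = (14 − 24.57778)² / 24.57778 = 4.552.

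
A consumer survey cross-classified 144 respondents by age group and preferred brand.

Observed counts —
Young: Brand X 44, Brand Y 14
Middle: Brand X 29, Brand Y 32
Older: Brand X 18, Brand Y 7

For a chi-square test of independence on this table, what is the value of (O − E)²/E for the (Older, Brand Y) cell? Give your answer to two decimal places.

Row total (Older) = 25; column total (Brand Y) = 53; N = 144.
Expected count E = 25 × 53 / 144 = 9.201.
Contribution = (O − E)²/E = (7 − 9.201)² / 9.201 = 0.53.

0.53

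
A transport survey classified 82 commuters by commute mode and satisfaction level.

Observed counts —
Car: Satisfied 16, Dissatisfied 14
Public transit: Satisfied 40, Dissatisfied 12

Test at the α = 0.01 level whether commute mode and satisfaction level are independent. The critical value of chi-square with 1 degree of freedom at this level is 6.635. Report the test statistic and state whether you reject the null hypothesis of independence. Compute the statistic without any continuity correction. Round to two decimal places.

Row totals: 30, 52. Column totals: 56, 26. Grand total N = 82.
Expected counts (row total × column total / N):
  Car, Satisfied: 30×56/82 = 20.488
  Car, Dissatisfied: 30×26/82 = 9.512
  Public transit, Satisfied: 52×56/82 = 35.512
  Public transit, Dissatisfied: 52×26/82 = 16.488
Contributions (O − E)²/E:
  (16 − 20.488)²/20.488 = 0.9831
  (14 − 9.512)²/9.512 = 2.1176
  (40 − 35.512)²/35.512 = 0.5672
  (12 − 16.488)²/16.488 = 1.2216
χ² = 0.9831 + 2.1176 + 0.5672 + 1.2216 = 4.89
df = (2−1)(2−1) = 1. Since 4.89 < 6.635, fail to reject the null hypothesis of independence at α = 0.01.

4.89; fail to reject H₀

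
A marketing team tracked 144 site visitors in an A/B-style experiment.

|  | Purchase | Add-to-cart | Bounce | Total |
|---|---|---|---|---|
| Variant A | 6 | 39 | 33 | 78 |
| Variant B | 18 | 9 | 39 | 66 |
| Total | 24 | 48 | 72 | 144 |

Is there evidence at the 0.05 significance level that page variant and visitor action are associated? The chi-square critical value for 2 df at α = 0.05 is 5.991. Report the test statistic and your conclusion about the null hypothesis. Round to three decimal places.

24.420; reject H₀

Grand total N = 144.
Expected counts (row total × column total / N):
  Variant A, Purchase: 78×24/144 = 13.0000
  Variant A, Add-to-cart: 78×48/144 = 26.0000
  Variant A, Bounce: 78×72/144 = 39.0000
  Variant B, Purchase: 66×24/144 = 11.0000
  Variant B, Add-to-cart: 66×48/144 = 22.0000
  Variant B, Bounce: 66×72/144 = 33.0000
Contributions (O − E)²/E:
  (6 − 13.0000)²/13.0000 = 3.7692
  (39 − 26.0000)²/26.0000 = 6.5000
  (33 − 39.0000)²/39.0000 = 0.9231
  (18 − 11.0000)²/11.0000 = 4.4545
  (9 − 22.0000)²/22.0000 = 7.6818
  (39 − 33.0000)²/33.0000 = 1.0909
χ² = 3.7692 + 6.5000 + 0.9231 + 4.4545 + 7.6818 + 1.0909 = 24.420
df = (2−1)(3−1) = 2. Since 24.420 > 5.991, reject the null hypothesis of independence at α = 0.05.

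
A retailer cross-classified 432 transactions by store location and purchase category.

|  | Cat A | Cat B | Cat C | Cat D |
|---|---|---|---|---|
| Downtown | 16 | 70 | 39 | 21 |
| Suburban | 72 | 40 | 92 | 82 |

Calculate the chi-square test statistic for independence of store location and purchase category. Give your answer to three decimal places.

62.590

Row totals: 146, 286. Column totals: 88, 110, 131, 103. Grand total N = 432.
Expected counts (row total × column total / N):
  Downtown, Cat A: 146×88/432 = 29.7407
  Downtown, Cat B: 146×110/432 = 37.1759
  Downtown, Cat C: 146×131/432 = 44.2731
  Downtown, Cat D: 146×103/432 = 34.8102
  Suburban, Cat A: 286×88/432 = 58.2593
  Suburban, Cat B: 286×110/432 = 72.8241
  Suburban, Cat C: 286×131/432 = 86.7269
  Suburban, Cat D: 286×103/432 = 68.1898
Contributions (O − E)²/E:
  (16 − 29.7407)²/29.7407 = 6.3484
  (70 − 37.1759)²/37.1759 = 28.9817
  (39 − 44.2731)²/44.2731 = 0.6280
  (21 − 34.8102)²/34.8102 = 5.4789
  (72 − 58.2593)²/58.2593 = 3.2408
  (40 − 72.8241)²/72.8241 = 14.7948
  (92 − 86.7269)²/86.7269 = 0.3206
  (82 − 68.1898)²/68.1898 = 2.7969
χ² = 6.3484 + 28.9817 + 0.6280 + 5.4789 + 3.2408 + 14.7948 + 0.3206 + 2.7969 = 62.590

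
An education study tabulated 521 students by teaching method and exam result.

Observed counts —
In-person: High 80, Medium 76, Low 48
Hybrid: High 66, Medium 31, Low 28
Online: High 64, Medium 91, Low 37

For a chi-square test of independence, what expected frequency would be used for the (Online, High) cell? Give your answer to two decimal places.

Row total (Online) = 192; column total (High) = 210; grand total N = 521.
Expected count = (row total × column total) / N = 192 × 210 / 521 = 77.39.

77.39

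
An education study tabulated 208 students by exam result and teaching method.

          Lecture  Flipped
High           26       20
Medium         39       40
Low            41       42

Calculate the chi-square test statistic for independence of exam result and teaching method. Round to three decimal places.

Row totals: 46, 79, 83. Column totals: 106, 102. Grand total N = 208.
Expected counts (row total × column total / N):
  High, Lecture: 46×106/208 = 23.4423
  High, Flipped: 46×102/208 = 22.5577
  Medium, Lecture: 79×106/208 = 40.2596
  Medium, Flipped: 79×102/208 = 38.7404
  Low, Lecture: 83×106/208 = 42.2981
  Low, Flipped: 83×102/208 = 40.7019
Contributions (O − E)²/E:
  (26 − 23.4423)²/23.4423 = 0.2791
  (20 − 22.5577)²/22.5577 = 0.2900
  (39 − 40.2596)²/40.2596 = 0.0394
  (40 − 38.7404)²/38.7404 = 0.0410
  (41 − 42.2981)²/42.2981 = 0.0398
  (42 − 40.7019)²/40.7019 = 0.0414
χ² = 0.2791 + 0.2900 + 0.0394 + 0.0410 + 0.0398 + 0.0414 = 0.731

0.731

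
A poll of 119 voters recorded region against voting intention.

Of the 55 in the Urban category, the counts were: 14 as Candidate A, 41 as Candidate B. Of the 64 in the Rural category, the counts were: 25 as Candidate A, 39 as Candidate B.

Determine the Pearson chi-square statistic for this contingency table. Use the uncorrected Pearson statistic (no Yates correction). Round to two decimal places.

Row totals: 55, 64. Column totals: 39, 80. Grand total N = 119.
Expected counts (row total × column total / N):
  Urban, Candidate A: 55×39/119 = 18.025
  Urban, Candidate B: 55×80/119 = 36.975
  Rural, Candidate A: 64×39/119 = 20.975
  Rural, Candidate B: 64×80/119 = 43.025
Contributions (O − E)²/E:
  (14 − 18.025)²/18.025 = 0.8988
  (41 − 36.975)²/36.975 = 0.4382
  (25 − 20.975)²/20.975 = 0.7724
  (39 − 43.025)²/43.025 = 0.3765
χ² = 0.8988 + 0.4382 + 0.7724 + 0.3765 = 2.49

2.49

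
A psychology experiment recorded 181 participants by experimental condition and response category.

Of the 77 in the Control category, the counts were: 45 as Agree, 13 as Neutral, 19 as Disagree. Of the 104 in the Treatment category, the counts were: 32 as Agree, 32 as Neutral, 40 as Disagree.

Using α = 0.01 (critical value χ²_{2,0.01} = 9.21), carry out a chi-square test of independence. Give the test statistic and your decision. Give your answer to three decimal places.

Row totals: 77, 104. Column totals: 77, 45, 59. Grand total N = 181.
Expected counts (row total × column total / N):
  Control, Agree: 77×77/181 = 32.7569
  Control, Neutral: 77×45/181 = 19.1436
  Control, Disagree: 77×59/181 = 25.0994
  Treatment, Agree: 104×77/181 = 44.2431
  Treatment, Neutral: 104×45/181 = 25.8564
  Treatment, Disagree: 104×59/181 = 33.9006
Contributions (O − E)²/E:
  (45 − 32.7569)²/32.7569 = 4.5759
  (13 − 19.1436)²/19.1436 = 1.9716
  (19 − 25.0994)²/25.0994 = 1.4822
  (32 − 44.2431)²/44.2431 = 3.3880
  (32 − 25.8564)²/25.8564 = 1.4597
  (40 − 33.9006)²/33.9006 = 1.0974
χ² = 4.5759 + 1.9716 + 1.4822 + 3.3880 + 1.4597 + 1.0974 = 13.975
df = (2−1)(3−1) = 2. Since 13.975 > 9.21, reject the null hypothesis of independence at α = 0.01.

13.975; reject H₀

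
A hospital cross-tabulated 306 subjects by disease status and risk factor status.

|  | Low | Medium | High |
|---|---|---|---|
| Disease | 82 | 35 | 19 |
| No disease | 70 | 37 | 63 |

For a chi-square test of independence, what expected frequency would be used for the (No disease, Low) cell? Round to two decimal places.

Row total (No disease) = 170; column total (Low) = 152; grand total N = 306.
Expected count = (row total × column total) / N = 170 × 152 / 306 = 84.44.

84.44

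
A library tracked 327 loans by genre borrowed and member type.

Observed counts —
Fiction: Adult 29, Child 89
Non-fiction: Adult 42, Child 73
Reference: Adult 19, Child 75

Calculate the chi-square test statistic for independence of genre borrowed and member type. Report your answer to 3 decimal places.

7.700

Row totals: 118, 115, 94. Column totals: 90, 237. Grand total N = 327.
Expected counts (row total × column total / N):
  Fiction, Adult: 118×90/327 = 32.4771
  Fiction, Child: 118×237/327 = 85.5229
  Non-fiction, Adult: 115×90/327 = 31.6514
  Non-fiction, Child: 115×237/327 = 83.3486
  Reference, Adult: 94×90/327 = 25.8716
  Reference, Child: 94×237/327 = 68.1284
Contributions (O − E)²/E:
  (29 − 32.4771)²/32.4771 = 0.3723
  (89 − 85.5229)²/85.5229 = 0.1414
  (42 − 31.6514)²/31.6514 = 3.3835
  (73 − 83.3486)²/83.3486 = 1.2849
  (19 − 25.8716)²/25.8716 = 1.8251
  (75 − 68.1284)²/68.1284 = 0.6931
χ² = 0.3723 + 0.1414 + 3.3835 + 1.2849 + 1.8251 + 0.6931 = 7.700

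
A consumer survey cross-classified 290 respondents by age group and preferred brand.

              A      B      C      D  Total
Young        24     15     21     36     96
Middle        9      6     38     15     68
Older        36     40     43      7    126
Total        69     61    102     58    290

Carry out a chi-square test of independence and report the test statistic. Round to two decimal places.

58.63

Grand total N = 290.
Expected counts (row total × column total / N):
  Young, A: 96×69/290 = 22.841
  Young, B: 96×61/290 = 20.193
  Young, C: 96×102/290 = 33.766
  Young, D: 96×58/290 = 19.200
  Middle, A: 68×69/290 = 16.179
  Middle, B: 68×61/290 = 14.303
  Middle, C: 68×102/290 = 23.917
  Middle, D: 68×58/290 = 13.600
  Older, A: 126×69/290 = 29.979
  Older, B: 126×61/290 = 26.503
  Older, C: 126×102/290 = 44.317
  Older, D: 126×58/290 = 25.200
Contributions (O − E)²/E:
  (24 − 22.841)²/22.841 = 0.0588
  (15 − 20.193)²/20.193 = 1.3355
  (21 − 33.766)²/33.766 = 4.8265
  (36 − 19.200)²/19.200 = 14.7000
  (9 − 16.179)²/16.179 = 3.1855
  (6 − 14.303)²/14.303 = 4.8200
  (38 − 23.917)²/23.917 = 8.2925
  (15 − 13.600)²/13.600 = 0.1441
  (36 − 29.979)²/29.979 = 1.2093
  (40 − 26.503)²/26.503 = 6.8735
  (43 − 44.317)²/44.317 = 0.0391
  (7 − 25.200)²/25.200 = 13.1444
χ² = 0.0588 + 1.3355 + 4.8265 + 14.7000 + 3.1855 + 4.8200 + 8.2925 + 0.1441 + 1.2093 + 6.8735 + 0.0391 + 13.1444 = 58.63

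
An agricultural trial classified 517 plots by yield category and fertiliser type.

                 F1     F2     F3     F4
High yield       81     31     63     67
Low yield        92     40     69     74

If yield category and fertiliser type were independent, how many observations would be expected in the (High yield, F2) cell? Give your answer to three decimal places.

Row total (High yield) = 242; column total (F2) = 71; grand total N = 517.
Expected count = (row total × column total) / N = 242 × 71 / 517 = 33.234.

33.234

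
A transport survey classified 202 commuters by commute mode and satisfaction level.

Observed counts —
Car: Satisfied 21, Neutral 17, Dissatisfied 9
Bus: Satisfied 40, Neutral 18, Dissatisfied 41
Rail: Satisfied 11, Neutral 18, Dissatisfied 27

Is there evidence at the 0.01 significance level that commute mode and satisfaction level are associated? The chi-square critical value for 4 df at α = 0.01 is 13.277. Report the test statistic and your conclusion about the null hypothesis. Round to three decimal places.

Row totals: 47, 99, 56. Column totals: 72, 53, 77. Grand total N = 202.
Expected counts (row total × column total / N):
  Car, Satisfied: 47×72/202 = 16.7525
  Car, Neutral: 47×53/202 = 12.3317
  Car, Dissatisfied: 47×77/202 = 17.9158
  Bus, Satisfied: 99×72/202 = 35.2871
  Bus, Neutral: 99×53/202 = 25.9752
  Bus, Dissatisfied: 99×77/202 = 37.7376
  Rail, Satisfied: 56×72/202 = 19.9604
  Rail, Neutral: 56×53/202 = 14.6931
  Rail, Dissatisfied: 56×77/202 = 21.3465
Contributions (O − E)²/E:
  (21 − 16.7525)²/16.7525 = 1.0769
  (17 − 12.3317)²/12.3317 = 1.7672
  (9 − 17.9158)²/17.9158 = 4.4369
  (40 − 35.2871)²/35.2871 = 0.6294
  (18 − 25.9752)²/25.9752 = 2.4486
  (41 − 37.7376)²/37.7376 = 0.2820
  (11 − 19.9604)²/19.9604 = 4.0224
  (18 − 14.6931)²/14.6931 = 0.7443
  (27 − 21.3465)²/21.3465 = 1.4973
χ² = 1.0769 + 1.7672 + 4.4369 + 0.6294 + 2.4486 + 0.2820 + 4.0224 + 0.7443 + 1.4973 = 16.905
df = (3−1)(3−1) = 4. Since 16.905 > 13.277, reject the null hypothesis of independence at α = 0.01.

16.905; reject H₀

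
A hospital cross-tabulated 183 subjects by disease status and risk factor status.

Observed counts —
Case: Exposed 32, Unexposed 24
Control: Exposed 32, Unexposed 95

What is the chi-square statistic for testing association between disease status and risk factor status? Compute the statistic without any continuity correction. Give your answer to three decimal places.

17.440

Row totals: 56, 127. Column totals: 64, 119. Grand total N = 183.
Expected counts (row total × column total / N):
  Case, Exposed: 56×64/183 = 19.5847
  Case, Unexposed: 56×119/183 = 36.4153
  Control, Exposed: 127×64/183 = 44.4153
  Control, Unexposed: 127×119/183 = 82.5847
Contributions (O − E)²/E:
  (32 − 19.5847)²/19.5847 = 7.8704
  (24 − 36.4153)²/36.4153 = 4.2328
  (32 − 44.4153)²/44.4153 = 3.4704
  (95 − 82.5847)²/82.5847 = 1.8664
χ² = 7.8704 + 4.2328 + 3.4704 + 1.8664 = 17.440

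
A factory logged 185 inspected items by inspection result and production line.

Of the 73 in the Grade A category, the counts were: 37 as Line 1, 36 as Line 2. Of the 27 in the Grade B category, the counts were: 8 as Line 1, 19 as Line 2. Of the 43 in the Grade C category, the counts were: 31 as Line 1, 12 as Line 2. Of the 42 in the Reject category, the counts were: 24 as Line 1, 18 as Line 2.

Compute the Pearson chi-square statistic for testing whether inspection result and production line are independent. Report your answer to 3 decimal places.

12.614

Row totals: 73, 27, 43, 42. Column totals: 100, 85. Grand total N = 185.
Expected counts (row total × column total / N):
  Grade A, Line 1: 73×100/185 = 39.4595
  Grade A, Line 2: 73×85/185 = 33.5405
  Grade B, Line 1: 27×100/185 = 14.5946
  Grade B, Line 2: 27×85/185 = 12.4054
  Grade C, Line 1: 43×100/185 = 23.2432
  Grade C, Line 2: 43×85/185 = 19.7568
  Reject, Line 1: 42×100/185 = 22.7027
  Reject, Line 2: 42×85/185 = 19.2973
Contributions (O − E)²/E:
  (37 − 39.4595)²/39.4595 = 0.1533
  (36 − 33.5405)²/33.5405 = 0.1804
  (8 − 14.5946)²/14.5946 = 2.9798
  (19 − 12.4054)²/12.4054 = 3.5056
  (31 − 23.2432)²/23.2432 = 2.5886
  (12 − 19.7568)²/19.7568 = 3.0454
  (24 − 22.7027)²/22.7027 = 0.0741
  (18 − 19.2973)²/19.2973 = 0.0872
χ² = 0.1533 + 0.1804 + 2.9798 + 3.5056 + 2.5886 + 3.0454 + 0.0741 + 0.0872 = 12.614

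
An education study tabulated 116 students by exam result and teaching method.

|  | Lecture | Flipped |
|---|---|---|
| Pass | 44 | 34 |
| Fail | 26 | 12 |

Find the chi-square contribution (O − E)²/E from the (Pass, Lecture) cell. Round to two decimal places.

Row total (Pass) = 78; column total (Lecture) = 70; N = 116.
Expected count E = 78 × 70 / 116 = 47.069.
Contribution = (O − E)²/E = (44 − 47.069)² / 47.069 = 0.20.

0.20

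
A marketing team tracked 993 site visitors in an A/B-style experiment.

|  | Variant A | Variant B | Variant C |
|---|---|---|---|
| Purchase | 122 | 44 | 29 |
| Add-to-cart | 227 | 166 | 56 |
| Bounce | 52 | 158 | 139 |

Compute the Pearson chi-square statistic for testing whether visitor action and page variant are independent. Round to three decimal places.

Row totals: 195, 449, 349. Column totals: 401, 368, 224. Grand total N = 993.
Expected counts (row total × column total / N):
  Purchase, Variant A: 195×401/993 = 78.74622
  Purchase, Variant B: 195×368/993 = 72.26586
  Purchase, Variant C: 195×224/993 = 43.98792
  Add-to-cart, Variant A: 449×401/993 = 181.31823
  Add-to-cart, Variant B: 449×368/993 = 166.39678
  Add-to-cart, Variant C: 449×224/993 = 101.28499
  Bounce, Variant A: 349×401/993 = 140.93555
  Bounce, Variant B: 349×368/993 = 129.33736
  Bounce, Variant C: 349×224/993 = 78.72709
Contributions (O − E)²/E:
  (122 − 78.74622)²/78.74622 = 23.7585
  (44 − 72.26586)²/72.26586 = 11.0558
  (29 − 43.98792)²/43.98792 = 5.1068
  (227 − 181.31823)²/181.31823 = 11.5092
  (166 − 166.39678)²/166.39678 = 0.0009
  (56 − 101.28499)²/101.28499 = 20.2471
  (52 − 140.93555)²/140.93555 = 56.1216
  (158 − 129.33736)²/129.33736 = 6.3520
  (139 − 78.72709)²/78.72709 = 46.1445
χ² = 23.7585 + 11.0558 + 5.1068 + 11.5092 + 0.0009 + 20.2471 + 56.1216 + 6.3520 + 46.1445 = 180.296

180.296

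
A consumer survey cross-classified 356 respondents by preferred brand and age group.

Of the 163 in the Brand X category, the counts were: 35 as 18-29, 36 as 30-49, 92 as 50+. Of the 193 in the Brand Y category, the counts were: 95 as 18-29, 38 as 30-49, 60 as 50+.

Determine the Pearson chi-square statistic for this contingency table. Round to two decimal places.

Row totals: 163, 193. Column totals: 130, 74, 152. Grand total N = 356.
Expected counts (row total × column total / N):
  Brand X, 18-29: 163×130/356 = 59.522
  Brand X, 30-49: 163×74/356 = 33.882
  Brand X, 50+: 163×152/356 = 69.596
  Brand Y, 18-29: 193×130/356 = 70.478
  Brand Y, 30-49: 193×74/356 = 40.118
  Brand Y, 50+: 193×152/356 = 82.404
Contributions (O − E)²/E:
  (35 − 59.522)²/59.522 = 10.1026
  (36 − 33.882)²/33.882 = 0.1324
  (92 − 69.596)²/69.596 = 7.2122
  (95 − 70.478)²/70.478 = 8.5321
  (38 − 40.118)²/40.118 = 0.1118
  (60 − 82.404)²/82.404 = 6.0912
χ² = 10.1026 + 0.1324 + 7.2122 + 8.5321 + 0.1118 + 6.0912 = 32.18

32.18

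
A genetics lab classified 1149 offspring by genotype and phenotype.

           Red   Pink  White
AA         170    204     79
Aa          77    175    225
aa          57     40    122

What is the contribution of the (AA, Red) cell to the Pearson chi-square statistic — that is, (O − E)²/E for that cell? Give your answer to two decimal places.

Row total (AA) = 453; column total (Red) = 304; N = 1149.
Expected count E = 453 × 304 / 1149 = 119.854.
Contribution = (O − E)²/E = (170 − 119.854)² / 119.854 = 20.98.

20.98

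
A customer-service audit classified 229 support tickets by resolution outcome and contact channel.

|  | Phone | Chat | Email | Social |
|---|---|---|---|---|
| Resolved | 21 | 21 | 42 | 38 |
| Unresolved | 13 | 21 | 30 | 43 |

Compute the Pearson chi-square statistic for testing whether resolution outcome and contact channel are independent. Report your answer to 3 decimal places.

3.222

Row totals: 122, 107. Column totals: 34, 42, 72, 81. Grand total N = 229.
Expected counts (row total × column total / N):
  Resolved, Phone: 122×34/229 = 18.1135
  Resolved, Chat: 122×42/229 = 22.3755
  Resolved, Email: 122×72/229 = 38.3581
  Resolved, Social: 122×81/229 = 43.1528
  Unresolved, Phone: 107×34/229 = 15.8865
  Unresolved, Chat: 107×42/229 = 19.6245
  Unresolved, Email: 107×72/229 = 33.6419
  Unresolved, Social: 107×81/229 = 37.8472
Contributions (O − E)²/E:
  (21 − 18.1135)²/18.1135 = 0.4600
  (21 − 22.3755)²/22.3755 = 0.0846
  (42 − 38.3581)²/38.3581 = 0.3458
  (38 − 43.1528)²/43.1528 = 0.6153
  (13 − 15.8865)²/15.8865 = 0.5245
  (21 − 19.6245)²/19.6245 = 0.0964
  (30 − 33.6419)²/33.6419 = 0.3943
  (43 − 37.8472)²/37.8472 = 0.7015
χ² = 0.4600 + 0.0846 + 0.3458 + 0.6153 + 0.5245 + 0.0964 + 0.3943 + 0.7015 = 3.222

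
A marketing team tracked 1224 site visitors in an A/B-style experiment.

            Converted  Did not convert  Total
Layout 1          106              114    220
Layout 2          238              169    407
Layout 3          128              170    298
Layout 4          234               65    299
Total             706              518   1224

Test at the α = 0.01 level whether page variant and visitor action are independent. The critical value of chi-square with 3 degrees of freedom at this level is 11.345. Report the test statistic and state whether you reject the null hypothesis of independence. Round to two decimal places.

86.60; reject H₀

Grand total N = 1224.
Expected counts (row total × column total / N):
  Layout 1, Converted: 220×706/1224 = 126.895
  Layout 1, Did not convert: 220×518/1224 = 93.105
  Layout 2, Converted: 407×706/1224 = 234.757
  Layout 2, Did not convert: 407×518/1224 = 172.243
  Layout 3, Converted: 298×706/1224 = 171.886
  Layout 3, Did not convert: 298×518/1224 = 126.114
  Layout 4, Converted: 299×706/1224 = 172.462
  Layout 4, Did not convert: 299×518/1224 = 126.538
Contributions (O − E)²/E:
  (106 − 126.895)²/126.895 = 3.4406
  (114 − 93.105)²/93.105 = 4.6893
  (238 − 234.757)²/234.757 = 0.0448
  (169 − 172.243)²/172.243 = 0.0611
  (128 − 171.886)²/171.886 = 11.2050
  (170 − 126.114)²/126.114 = 15.2717
  (234 − 172.462)²/172.462 = 21.9580
  (65 − 126.538)²/126.538 = 29.9272
χ² = 3.4406 + 4.6893 + 0.0448 + 0.0611 + 11.2050 + 15.2717 + 21.9580 + 29.9272 = 86.60
df = (4−1)(2−1) = 3. Since 86.60 > 11.345, reject the null hypothesis of independence at α = 0.01.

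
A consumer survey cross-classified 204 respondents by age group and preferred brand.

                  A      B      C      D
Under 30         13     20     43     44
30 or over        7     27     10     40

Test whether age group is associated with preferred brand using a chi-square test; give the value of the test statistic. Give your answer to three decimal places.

17.781

Row totals: 120, 84. Column totals: 20, 47, 53, 84. Grand total N = 204.
Expected counts (row total × column total / N):
  Under 30, A: 120×20/204 = 11.7647
  Under 30, B: 120×47/204 = 27.6471
  Under 30, C: 120×53/204 = 31.1765
  Under 30, D: 120×84/204 = 49.4118
  30 or over, A: 84×20/204 = 8.2353
  30 or over, B: 84×47/204 = 19.3529
  30 or over, C: 84×53/204 = 21.8235
  30 or over, D: 84×84/204 = 34.5882
Contributions (O − E)²/E:
  (13 − 11.7647)²/11.7647 = 0.1297
  (20 − 27.6471)²/27.6471 = 2.1152
  (43 − 31.1765)²/31.1765 = 4.4840
  (44 − 49.4118)²/49.4118 = 0.5927
  (7 − 8.2353)²/8.2353 = 0.1853
  (27 − 19.3529)²/19.3529 = 3.0217
  (10 − 21.8235)²/21.8235 = 6.4057
  (40 − 34.5882)²/34.5882 = 0.8468
χ² = 0.1297 + 2.1152 + 4.4840 + 0.5927 + 0.1853 + 3.0217 + 6.4057 + 0.8468 = 17.781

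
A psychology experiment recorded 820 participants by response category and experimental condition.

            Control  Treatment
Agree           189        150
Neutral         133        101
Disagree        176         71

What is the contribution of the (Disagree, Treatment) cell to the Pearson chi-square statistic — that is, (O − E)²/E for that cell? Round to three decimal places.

6.966

Row total (Disagree) = 247; column total (Treatment) = 322; N = 820.
Expected count E = 247 × 322 / 820 = 96.9927.
Contribution = (O − E)²/E = (71 − 96.9927)² / 96.9927 = 6.966.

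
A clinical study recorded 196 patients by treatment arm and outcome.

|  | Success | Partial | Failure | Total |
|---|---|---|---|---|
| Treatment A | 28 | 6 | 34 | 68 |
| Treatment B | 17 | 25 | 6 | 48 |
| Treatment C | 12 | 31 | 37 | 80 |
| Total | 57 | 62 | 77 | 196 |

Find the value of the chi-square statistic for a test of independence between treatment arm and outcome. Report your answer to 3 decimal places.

Grand total N = 196.
Expected counts (row total × column total / N):
  Treatment A, Success: 68×57/196 = 19.7755
  Treatment A, Partial: 68×62/196 = 21.5102
  Treatment A, Failure: 68×77/196 = 26.7143
  Treatment B, Success: 48×57/196 = 13.9592
  Treatment B, Partial: 48×62/196 = 15.1837
  Treatment B, Failure: 48×77/196 = 18.8571
  Treatment C, Success: 80×57/196 = 23.2653
  Treatment C, Partial: 80×62/196 = 25.3061
  Treatment C, Failure: 80×77/196 = 31.4286
Contributions (O − E)²/E:
  (28 − 19.7755)²/19.7755 = 3.4205
  (6 − 21.5102)²/21.5102 = 11.1838
  (34 − 26.7143)²/26.7143 = 1.9870
  (17 − 13.9592)²/13.9592 = 0.6624
  (25 − 15.1837)²/15.1837 = 6.3463
  (6 − 18.8571)²/18.8571 = 8.7662
  (12 − 23.2653)²/23.2653 = 5.4548
  (31 − 25.3061)²/25.3061 = 1.2811
  (37 − 31.4286)²/31.4286 = 0.9877
χ² = 3.4205 + 11.1838 + 1.9870 + 0.6624 + 6.3463 + 8.7662 + 5.4548 + 1.2811 + 0.9877 = 40.090

40.090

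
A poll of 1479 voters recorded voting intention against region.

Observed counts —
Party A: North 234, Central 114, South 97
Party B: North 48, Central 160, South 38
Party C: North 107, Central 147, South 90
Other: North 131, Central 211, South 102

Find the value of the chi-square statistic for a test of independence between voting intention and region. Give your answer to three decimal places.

130.407

Row totals: 445, 246, 344, 444. Column totals: 520, 632, 327. Grand total N = 1479.
Expected counts (row total × column total / N):
  Party A, North: 445×520/1479 = 156.4571
  Party A, Central: 445×632/1479 = 190.1555
  Party A, South: 445×327/1479 = 98.3874
  Party B, North: 246×520/1479 = 86.4909
  Party B, Central: 246×632/1479 = 105.1197
  Party B, South: 246×327/1479 = 54.3895
  Party C, North: 344×520/1479 = 120.9466
  Party C, Central: 344×632/1479 = 146.9966
  Party C, South: 344×327/1479 = 76.0568
  Other, North: 444×520/1479 = 156.1055
  Other, Central: 444×632/1479 = 189.7282
  Other, South: 444×327/1479 = 98.1663
Contributions (O − E)²/E:
  (234 − 156.4571)²/156.4571 = 38.4316
  (114 − 190.1555)²/190.1555 = 30.4996
  (97 − 98.3874)²/98.3874 = 0.0196
  (48 − 86.4909)²/86.4909 = 17.1295
  (160 − 105.1197)²/105.1197 = 28.6516
  (38 − 54.3895)²/54.3895 = 4.9387
  (107 − 120.9466)²/120.9466 = 1.6082
  (147 − 146.9966)²/146.9966 = 0.0000
  (90 − 76.0568)²/76.0568 = 2.5562
  (131 − 156.1055)²/156.1055 = 4.0376
  (211 − 189.7282)²/189.7282 = 2.3849
  (102 − 98.1663)²/98.1663 = 0.1497
χ² = 38.4316 + 30.4996 + 0.0196 + 17.1295 + 28.6516 + 4.9387 + 1.6082 + 0.0000 + 2.5562 + 4.0376 + 2.3849 + 0.1497 = 130.407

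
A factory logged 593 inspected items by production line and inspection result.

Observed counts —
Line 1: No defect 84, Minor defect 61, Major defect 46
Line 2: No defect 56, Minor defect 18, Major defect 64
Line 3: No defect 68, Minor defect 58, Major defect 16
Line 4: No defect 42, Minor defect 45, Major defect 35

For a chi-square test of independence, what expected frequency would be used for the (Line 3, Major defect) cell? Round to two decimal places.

Row total (Line 3) = 142; column total (Major defect) = 161; grand total N = 593.
Expected count = (row total × column total) / N = 142 × 161 / 593 = 38.55.

38.55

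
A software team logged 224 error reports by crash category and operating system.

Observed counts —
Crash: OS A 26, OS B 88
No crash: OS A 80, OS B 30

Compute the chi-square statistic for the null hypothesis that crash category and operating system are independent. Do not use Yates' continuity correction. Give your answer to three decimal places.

55.964

Row totals: 114, 110. Column totals: 106, 118. Grand total N = 224.
Expected counts (row total × column total / N):
  Crash, OS A: 114×106/224 = 53.9464
  Crash, OS B: 114×118/224 = 60.0536
  No crash, OS A: 110×106/224 = 52.0536
  No crash, OS B: 110×118/224 = 57.9464
Contributions (O − E)²/E:
  (26 − 53.9464)²/53.9464 = 14.4774
  (88 − 60.0536)²/60.0536 = 13.0051
  (80 − 52.0536)²/52.0536 = 15.0038
  (30 − 57.9464)²/57.9464 = 13.4780
χ² = 14.4774 + 13.0051 + 15.0038 + 13.4780 = 55.964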